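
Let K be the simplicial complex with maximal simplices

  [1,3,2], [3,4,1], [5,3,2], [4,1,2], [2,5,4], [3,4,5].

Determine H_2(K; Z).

H_2 ≅ Z.

We work with the vertex ordering 1 < 2 < 3 < 4 < 5. The simplices of K, each written with vertices in increasing order, are:

  0-simplices (5): [1], [2], [3], [4], [5]
  1-simplices (9): [1,2], [1,3], [1,4], [2,3], [2,4], [2,5], [3,4], [3,5], [4,5]
  2-simplices (6): [1,2,3], [1,2,4], [1,3,4], [2,3,5], [2,4,5], [3,4,5]

so the chain groups are C_0 ≅ Z^5, C_1 ≅ Z^9, C_2 ≅ Z^6.

Boundary ∂_1: C_1 → C_0 maps an edge to its endpoints' difference, ∂[p,q] = q − p. For instance
  ∂[2,4] = [4] − [2].
This gives a 5×9 integer matrix of rank 4; reducing to Smith normal form yields diagonal entries (1,1,1,1).

Boundary ∂_2: C_2 → C_1 sends each 2-simplex [p,q,r] to [q,r] − [p,r] + [p,q]. For instance
  ∂[1,3,4] = [3,4] − [1,4] + [1,3],
  ∂[3,4,5] = [4,5] − [3,5] + [3,4].
This gives a 9×6 integer matrix of rank 5; reducing to Smith normal form yields diagonal entries (1,1,1,1,1).

Computing H_k = (kernel of ∂_k) / (image of ∂_{k+1}):

  H_2: rank ker ∂_2 − rank ∂_3 = (6 − 5) − 0 = 1, and there is no ∂_3, so H_2 = Z.

(K is a triangulation of the 2-sphere S^2.)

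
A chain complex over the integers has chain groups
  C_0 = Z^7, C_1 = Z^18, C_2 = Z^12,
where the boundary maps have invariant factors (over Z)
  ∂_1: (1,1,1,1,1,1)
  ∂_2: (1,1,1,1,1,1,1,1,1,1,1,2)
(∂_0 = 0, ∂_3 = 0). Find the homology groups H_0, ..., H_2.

H_0: b_0 = 7 − 0 − 6 = 1; torsion from ∂_1 factors > 1: none. So H_0 ≅ Z.
H_1: b_1 = 18 − 6 − 12 = 0; torsion from ∂_2 factors > 1: [2]. So H_1 ≅ Z/2Z.
H_2: b_2 = 12 − 12 − 0 = 0; torsion from ∂_3 factors > 1: none. So H_2 ≅ 0.

H_0 ≅ Z,  H_1 ≅ Z/2Z,  H_2 = 0.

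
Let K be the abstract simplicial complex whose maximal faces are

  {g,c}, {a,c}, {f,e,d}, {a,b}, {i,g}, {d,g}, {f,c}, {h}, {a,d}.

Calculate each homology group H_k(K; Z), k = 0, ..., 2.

K has 9 vertices, 10 edges, 1 triangle.
rank ∂_0 = 0, rank ∂_1 = 7 ⇒ b_0 = 9 − 0 − 7 = 2; all invariant factors of ∂_1 are 1 so no torsion. So H_0 ≅ Z^2.
rank ∂_1 = 7, rank ∂_2 = 1 ⇒ b_1 = 10 − 7 − 1 = 2; all invariant factors of ∂_2 are 1 so no torsion. So H_1 ≅ Z^2.
rank ∂_2 = 1, rank ∂_3 = 0 ⇒ b_2 = 1 − 1 − 0 = 0. So H_2 ≅ 0.

H_0 ≅ Z^2,  H_1 ≅ Z^2,  H_2 = 0.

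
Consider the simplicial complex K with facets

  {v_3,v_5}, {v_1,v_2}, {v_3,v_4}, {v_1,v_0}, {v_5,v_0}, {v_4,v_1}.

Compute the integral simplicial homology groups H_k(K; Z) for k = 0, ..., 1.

H_0 = Z,  H_1 = Z.

Take the total order v_0 < v_1 < v_2 < v_3 < v_4 < v_5 on the vertex set. Then K (dimension 1) consists of the simplices:

  0-simplices (6): [v_0], [v_1], [v_2], [v_3], [v_4], [v_5]
  1-simplices (6): [v_0,v_1], [v_0,v_5], [v_1,v_2], [v_1,v_4], [v_3,v_4], [v_3,v_5]

giving chain groups C_0 ≅ Z^6, C_1 ≅ Z^6.

Boundary ∂_1: C_1 → C_0 sends each edge [p,q] (with p < q) to q − p.
As a 6×6 matrix over Z this has rank 5, with invariant factors (1,1,1,1,1).

Reading off H_k = ker ∂_k / im ∂_{k+1}:

  H_0: rank C_0 − rank ∂_1 = 6 − 5 = 1, and the invariant factors of ∂_1 are all 1, so H_0 ≅ Z.
  H_1: rank ker ∂_1 − rank ∂_2 = (6 − 5) − 0 = 1, and there is no ∂_2, so H_1 ≅ Z.

As a check, the Euler characteristic is 6 − 6 = 0, which agrees with 1 − 1 = 0.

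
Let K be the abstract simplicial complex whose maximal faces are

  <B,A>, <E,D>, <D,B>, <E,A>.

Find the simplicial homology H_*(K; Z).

Order the vertices as A < B < D < E. Listing each simplex with vertices in this order, K has dimension 1 with simplices:

  0-simplices (4): A, B, D, E
  1-simplices (4): AB, AE, BD, DE

giving chain groups C_0 ≅ Z^4, C_1 ≅ Z^4.

∂_1: C_1 → C_0 is given by ∂[p,q] = [q] − [p]. For instance
  ∂BD = D − B.
The resulting 4×4 matrix has rank 3, and its Smith normal form has invariant factors (1,1,1).

Computing H_k = (kernel of ∂_k) / (image of ∂_{k+1}):

  H_0: rank C_0 − rank ∂_1 = 4 − 3 = 1, and the invariant factors of ∂_1 are all 1, so H_0 ≅ Z.
  H_1: rank ker ∂_1 − rank ∂_2 = (4 − 3) − 0 = 1, and there is no ∂_2, so H_1 ≅ Z.

As a check, the Euler characteristic is 4 − 4 = 0, which agrees with 1 − 1 = 0.
(K is a triangulation of the circle S^1.)

H_0 ≅ Z,  H_1 ≅ Z.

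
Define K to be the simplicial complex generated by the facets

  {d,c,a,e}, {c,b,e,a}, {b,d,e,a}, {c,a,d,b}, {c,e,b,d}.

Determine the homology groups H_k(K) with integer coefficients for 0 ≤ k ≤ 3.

Fix the vertex order a < b < c < d < e and write every simplex with vertices in increasing order. Then dim K = 3 and the simplices of K are:

  0-simplices (5): a, b, c, d, e
  1-simplices (10): ab, ac, ad, ae, bc, bd, be, cd, ce, de
  2-simplices (10): abc, abd, abe, acd, ace, ade, bcd, bce, bde, cde
  3-simplices (5): abcd, abce, abde, acde, bcde

so the chain groups are C_0 ≅ Z^5, C_1 ≅ Z^10, C_2 ≅ Z^10, C_3 ≅ Z^5.

Boundary ∂_1: C_1 → C_0 maps an edge to its endpoints' difference, ∂[p,q] = q − p. For instance
  ∂be = e − b.
As a 5×10 matrix over Z this has rank 4, with invariant factors (1,1,1,1).

The boundary map ∂_2: C_2 → C_1 sends each 2-simplex [p,q,r] to [q,r] − [p,r] + [p,q]. For instance
  ∂acd = cd − ad + ac,
  ∂ade = de − ae + ad.
As a 10×10 matrix over Z this has rank 6, with invariant factors (1,1,1,1,1,1).

∂_3: C_3 → C_2 sends each 3-simplex σ to the alternating sum Σ_i (−1)^i (σ with its i-th vertex removed). For instance
  ∂abce = bce − ace + abe − abc,
  ∂abde = bde − ade + abe − abd.
This gives a 10×5 integer matrix of rank 4; reducing to Smith normal form yields diagonal entries (1,1,1,1).

Reading off H_k = ker ∂_k / im ∂_{k+1}:

  H_0: rank C_0 − rank ∂_1 = 5 − 4 = 1, and the invariant factors of ∂_1 are all 1, so H_0 ≅ Z.
  H_1: rank ker ∂_1 − rank ∂_2 = (10 − 4) − 6 = 0, and the invariant factors of ∂_2 are all 1, so H_1 ≅ 0.
  H_2: rank ker ∂_2 − rank ∂_3 = (10 − 6) − 4 = 0, and the invariant factors of ∂_3 are all 1, so H_2 ≅ 0.
  H_3: rank ker ∂_3 − rank ∂_4 = (5 − 4) − 0 = 1, and there is no ∂_4, so H_3 ≅ Z.

H_0 ≅ Z,  H_1 = 0,  H_2 = 0,  H_3 ≅ Z.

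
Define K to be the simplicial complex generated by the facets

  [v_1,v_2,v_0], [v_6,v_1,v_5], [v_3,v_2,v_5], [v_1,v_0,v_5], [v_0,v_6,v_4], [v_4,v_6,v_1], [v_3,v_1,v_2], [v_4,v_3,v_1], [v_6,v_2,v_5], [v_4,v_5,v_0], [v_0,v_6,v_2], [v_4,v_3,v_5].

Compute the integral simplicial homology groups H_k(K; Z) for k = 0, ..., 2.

H_0 ≅ Z,  H_1 ≅ Z/2,  H_2 = 0.

K has 7 vertices, 18 edges, 12 triangles.
rank ∂_0 = 0, rank ∂_1 = 6 ⇒ b_0 = 7 − 0 − 6 = 1; all invariant factors of ∂_1 are 1 so no torsion. So H_0 ≅ Z.
rank ∂_1 = 6, rank ∂_2 = 12 ⇒ b_1 = 18 − 6 − 12 = 0; ∂_2 has invariant factor(s) [2] giving torsion. So H_1 ≅ Z/2.
rank ∂_2 = 12, rank ∂_3 = 0 ⇒ b_2 = 12 − 12 − 0 = 0. So H_2 ≅ 0.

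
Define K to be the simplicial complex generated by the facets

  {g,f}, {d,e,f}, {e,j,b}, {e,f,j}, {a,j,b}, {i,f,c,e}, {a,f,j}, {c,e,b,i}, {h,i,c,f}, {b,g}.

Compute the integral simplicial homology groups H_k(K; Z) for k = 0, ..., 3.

K has 10 vertices, 22 edges, 15 triangles, 3 3-simplices.
rank ∂_0 = 0, rank ∂_1 = 9 ⇒ b_0 = 10 − 0 − 9 = 1; all invariant factors of ∂_1 are 1 so no torsion. So H_0 ≅ Z.
rank ∂_1 = 9, rank ∂_2 = 12 ⇒ b_1 = 22 − 9 − 12 = 1; all invariant factors of ∂_2 are 1 so no torsion. So H_1 ≅ Z.
rank ∂_2 = 12, rank ∂_3 = 3 ⇒ b_2 = 15 − 12 − 3 = 0; all invariant factors of ∂_3 are 1 so no torsion. So H_2 ≅ 0.
rank ∂_3 = 3, rank ∂_4 = 0 ⇒ b_3 = 3 − 3 − 0 = 0. So H_3 ≅ 0.

H_0 ≅ Z,  H_1 ≅ Z,  H_2 = 0,  H_3 = 0.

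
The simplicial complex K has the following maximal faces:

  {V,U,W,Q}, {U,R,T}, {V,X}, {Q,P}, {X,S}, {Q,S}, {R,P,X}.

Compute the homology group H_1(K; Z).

H_1 = Z^3.

Take the total order P < Q < R < S < T < U < V < W < X on the vertex set. Then K (dimension 3) consists of the simplices:

  0-simplices (9): P, Q, R, S, T, U, V, W, X
  1-simplices (16): PQ, PR, PX, QS, QU, QV, QW, RT, RU, RX, SX, TU, UV, UW, VW, VX
  2-simplices (6): PRX, QUV, QUW, QVW, RTU, UVW
  3-simplices (1): QUVW

giving chain groups C_0 ≅ Z^9, C_1 ≅ Z^16, C_2 ≅ Z^6, C_3 ≅ Z^1.

The boundary map ∂_1: C_1 → C_0 is given by ∂[p,q] = [q] − [p].
The resulting 9×16 matrix has rank 8, and its Smith normal form has invariant factors (1,1,1,1,1,1,1,1).

∂_2: C_2 → C_1 maps a triangle to the signed sum of its edges. For instance
  ∂PRX = RX − PX + PR,
  ∂UVW = VW − UW + UV.
As a 16×6 matrix over Z this has rank 5, with invariant factors (1,1,1,1,1).

Boundary ∂_3: C_3 → C_2 sends each 3-simplex σ to the alternating sum Σ_i (−1)^i (σ with its i-th vertex removed). For instance
  ∂QUVW = UVW − QVW + QUW − QUV.
The 6×1 boundary matrix has rank 1 and Smith normal form diag(1).

Reading off H_k = ker ∂_k / im ∂_{k+1}:

  H_1: rank ker ∂_1 − rank ∂_2 = (16 − 8) − 5 = 3, and the invariant factors of ∂_2 are all 1, so H_1 = Z^3.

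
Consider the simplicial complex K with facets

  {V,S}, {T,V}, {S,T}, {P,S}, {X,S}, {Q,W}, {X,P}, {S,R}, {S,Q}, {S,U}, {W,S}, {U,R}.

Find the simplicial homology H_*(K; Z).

We work with the vertex ordering P < Q < R < S < T < U < V < W < X. The simplices of K, each written with vertices in increasing order, are:

  0-simplices (9): P, Q, R, S, T, U, V, W, X
  1-simplices (12): PS, PX, QS, QW, RS, RU, ST, SU, SV, SW, SX, TV

so the chain groups are C_0 ≅ Z^9, C_1 ≅ Z^12.

The boundary map ∂_1: C_1 → C_0 maps an edge to its endpoints' difference, ∂[p,q] = q − p. For instance
  ∂SW = W − S.
The 9×12 boundary matrix has rank 8 and Smith normal form diag(1,1,1,1,1,1,1,1).

From H_k ≅ ker(∂_k) / im(∂_{k+1}) we obtain:

  H_0: rank C_0 − rank ∂_1 = 9 − 8 = 1, and the invariant factors of ∂_1 are all 1, so H_0 = Z.
  H_1: rank ker ∂_1 − rank ∂_2 = (12 − 8) − 0 = 4, and there is no ∂_2, so H_1 = Z^4.

H_0 ≅ Z,  H_1 ≅ Z^4.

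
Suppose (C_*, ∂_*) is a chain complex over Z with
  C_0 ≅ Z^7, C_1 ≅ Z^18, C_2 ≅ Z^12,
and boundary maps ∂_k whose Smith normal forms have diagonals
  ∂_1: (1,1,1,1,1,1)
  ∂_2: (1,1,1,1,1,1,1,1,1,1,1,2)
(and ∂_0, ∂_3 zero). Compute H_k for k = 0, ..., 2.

H_0: b_0 = 7 − 0 − 6 = 1; torsion from ∂_1 factors > 1: none. So H_0 = Z.
H_1: b_1 = 18 − 6 − 12 = 0; torsion from ∂_2 factors > 1: [2]. So H_1 = Z_2.
H_2: b_2 = 12 − 12 − 0 = 0; torsion from ∂_3 factors > 1: none. So H_2 = 0.

H_0 = Z,  H_1 = Z_2,  H_2 = 0.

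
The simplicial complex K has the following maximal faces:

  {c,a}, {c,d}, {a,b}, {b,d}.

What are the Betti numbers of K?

b_0 = 1, b_1 = 1.

We work with the vertex ordering a < b < c < d. The simplices of K, each written with vertices in increasing order, are:

  0-simplices (4): a, b, c, d
  1-simplices (4): ab, ac, bd, cd

giving chain groups C_0 ≅ Z^4, C_1 ≅ Z^4.

∂_1: C_1 → C_0 maps an edge to its endpoints' difference, ∂[p,q] = q − p.
This gives a 4×4 integer matrix of rank 3; reducing to Smith normal form yields diagonal entries (1,1,1).

Computing H_k = (kernel of ∂_k) / (image of ∂_{k+1}):

  H_0: rank C_0 − rank ∂_1 = 4 − 3 = 1, and the invariant factors of ∂_1 are all 1, so H_0 = Z.
  H_1: rank ker ∂_1 − rank ∂_2 = (4 − 3) − 0 = 1, and there is no ∂_2, so H_1 = Z.

As a check, the Euler characteristic is 4 − 4 = 0, which agrees with 1 − 1 = 0.
(K is a triangulation of the circle S^1.)

Hence the Betti numbers are b_0 = 1, b_1 = 1.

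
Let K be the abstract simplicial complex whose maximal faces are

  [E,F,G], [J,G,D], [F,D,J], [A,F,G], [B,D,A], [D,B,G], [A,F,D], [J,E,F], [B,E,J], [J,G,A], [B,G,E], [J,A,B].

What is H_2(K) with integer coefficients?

H_2 ≅ 0.

Order the vertices as A < B < D < E < F < G < J. Listing each simplex with vertices in this order, K has dimension 2 with simplices:

  0-simplices (7): A, B, D, E, F, G, J
  1-simplices (18): AB, AD, AF, AG, AJ, BD, BE, BG, BJ, DF, DG, DJ, EF, EG, EJ, FG, FJ, GJ
  2-simplices (12): ABD, ABJ, ADF, AFG, AGJ, BDG, BEG, BEJ, DFJ, DGJ, EFG, EFJ

so the chain groups are C_0 ≅ Z^7, C_1 ≅ Z^18, C_2 ≅ Z^12.

Boundary ∂_1: C_1 → C_0 maps an edge to its endpoints' difference, ∂[p,q] = q − p. For instance
  ∂EG = G − E.
The resulting 7×18 matrix has rank 6, and its Smith normal form has invariant factors (1,1,1,1,1,1).

∂_2: C_2 → C_1 acts by ∂[p,q,r] = [q,r] − [p,r] + [p,q]. For instance
  ∂DFJ = FJ − DJ + DF,
  ∂DGJ = GJ − DJ + DG.
The resulting 18×12 matrix has rank 12, and its Smith normal form has invariant factors (1,1,1,1,1,1,1,1,1,1,1,2).

Reading off H_k = ker ∂_k / im ∂_{k+1}:

  H_2: rank ker ∂_2 − rank ∂_3 = (12 − 12) − 0 = 0, and there is no ∂_3, so H_2 ≅ 0.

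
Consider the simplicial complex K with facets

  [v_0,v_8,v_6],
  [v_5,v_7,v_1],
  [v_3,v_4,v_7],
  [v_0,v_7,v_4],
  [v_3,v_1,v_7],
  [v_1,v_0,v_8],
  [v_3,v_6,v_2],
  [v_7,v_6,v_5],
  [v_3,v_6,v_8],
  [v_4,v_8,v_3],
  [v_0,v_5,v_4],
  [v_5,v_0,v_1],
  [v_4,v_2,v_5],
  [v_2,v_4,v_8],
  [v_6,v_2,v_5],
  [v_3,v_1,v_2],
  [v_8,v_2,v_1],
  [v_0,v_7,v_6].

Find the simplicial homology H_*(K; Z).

H_0 = Z,  H_1 = Z × Z/2,  H_2 = 0.

Take the total order v_0 < v_1 < v_2 < v_3 < v_4 < v_5 < v_6 < v_7 < v_8 on the vertex set. Then K (dimension 2) consists of the simplices:

  0-simplices (9): [v_0], [v_1], [v_2], [v_3], [v_4], [v_5], [v_6], [v_7], [v_8]
  1-simplices (27): (27 of them)
  2-simplices (18): (18 of them)

Hence C_0 ≅ Z^9, C_1 ≅ Z^27, C_2 ≅ Z^18.

Boundary ∂_1: C_1 → C_0 maps an edge to its endpoints' difference, ∂[p,q] = q − p. For instance
  ∂[v_0,v_6] = [v_6] − [v_0].
As a 9×27 matrix over Z this has rank 8, with invariant factors (1,1,1,1,1,1,1,1).

The boundary map ∂_2: C_2 → C_1 acts by ∂[p,q,r] = [q,r] − [p,r] + [p,q]. For instance
  ∂[v_0,v_1,v_8] = [v_1,v_8] − [v_0,v_8] + [v_0,v_1],
  ∂[v_3,v_4,v_8] = [v_4,v_8] − [v_3,v_8] + [v_3,v_4].
This gives a 27×18 integer matrix of rank 18; reducing to Smith normal form yields diagonal entries (1,1,1,1,1,1,1,1,1,1,1,1,1,1,1,1,1,2).

Now H_k = ker ∂_k / im ∂_{k+1}, so:

  H_0: rank C_0 − rank ∂_1 = 9 − 8 = 1, and the invariant factors of ∂_1 are all 1, so H_0 = Z.
  H_1: rank ker ∂_1 − rank ∂_2 = (27 − 8) − 18 = 1, and ∂_2 has invariant factor 2 > 1, so H_1 = Z × Z/2.
  H_2: rank ker ∂_2 − rank ∂_3 = (18 − 18) − 0 = 0, and there is no ∂_3, so H_2 = 0.

(K is a triangulation of the Klein bottle.)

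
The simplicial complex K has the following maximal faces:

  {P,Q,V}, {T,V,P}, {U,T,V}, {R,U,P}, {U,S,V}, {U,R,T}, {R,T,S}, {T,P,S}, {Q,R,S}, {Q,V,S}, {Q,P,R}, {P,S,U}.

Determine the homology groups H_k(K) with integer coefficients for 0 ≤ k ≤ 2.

H_0 ≅ Z,  H_1 ≅ Z/2Z,  H_2 = 0.

Order the vertices as P < Q < R < S < T < U < V. Listing each simplex with vertices in this order, K has dimension 2 with simplices:

  0-simplices (7): P, Q, R, S, T, U, V
  1-simplices (18): PQ, PR, PS, PT, PU, PV, QR, QS, QV, RS, RT, RU, ST, SU, SV, TU, TV, UV
  2-simplices (12): PQR, PQV, PRU, PST, PSU, PTV, QRS, QSV, RST, RTU, SUV, TUV

giving chain groups C_0 ≅ Z^7, C_1 ≅ Z^18, C_2 ≅ Z^12.

∂_1: C_1 → C_0 maps an edge to its endpoints' difference, ∂[p,q] = q − p.
As a 7×18 matrix over Z this has rank 6, with invariant factors (1,1,1,1,1,1).

Boundary ∂_2: C_2 → C_1 maps a triangle to the signed sum of its edges. For instance
  ∂SUV = UV − SV + SU,
  ∂PST = ST − PT + PS.
This gives a 18×12 integer matrix of rank 12; reducing to Smith normal form yields diagonal entries (1,1,1,1,1,1,1,1,1,1,1,2).

Computing H_k = (kernel of ∂_k) / (image of ∂_{k+1}):

  H_0: rank C_0 − rank ∂_1 = 7 − 6 = 1, and the invariant factors of ∂_1 are all 1, so H_0 ≅ Z.
  H_1: rank ker ∂_1 − rank ∂_2 = (18 − 6) − 12 = 0, and ∂_2 has invariant factor 2 > 1, so H_1 ≅ Z/2Z.
  H_2: rank ker ∂_2 − rank ∂_3 = (12 − 12) − 0 = 0, and there is no ∂_3, so H_2 ≅ 0.

As a check, the Euler characteristic is 7 − 18 + 12 = 1, which agrees with 1 − 0 + 0 = 1.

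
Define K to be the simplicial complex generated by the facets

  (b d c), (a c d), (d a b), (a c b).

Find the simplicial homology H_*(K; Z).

We work with the vertex ordering a < b < c < d. The simplices of K, each written with vertices in increasing order, are:

  0-simplices (4): a, b, c, d
  1-simplices (6): ab, ac, ad, bc, bd, cd
  2-simplices (4): abc, abd, acd, bcd

so the chain groups are C_0 ≅ Z^4, C_1 ≅ Z^6, C_2 ≅ Z^4.

The boundary map ∂_1: C_1 → C_0 maps an edge to its endpoints' difference, ∂[p,q] = q − p.
As a 4×6 matrix over Z this has rank 3, with invariant factors (1,1,1).

∂_2: C_2 → C_1 acts by ∂[p,q,r] = [q,r] − [p,r] + [p,q]. For instance
  ∂bcd = cd − bd + bc,
  ∂abd = bd − ad + ab.
This gives a 6×4 integer matrix of rank 3; reducing to Smith normal form yields diagonal entries (1,1,1).

Computing H_k = (kernel of ∂_k) / (image of ∂_{k+1}):

  H_0: rank C_0 − rank ∂_1 = 4 − 3 = 1, and the invariant factors of ∂_1 are all 1, so H_0 = Z.
  H_1: rank ker ∂_1 − rank ∂_2 = (6 − 3) − 3 = 0, and the invariant factors of ∂_2 are all 1, so H_1 = 0.
  H_2: rank ker ∂_2 − rank ∂_3 = (4 − 3) − 0 = 1, and there is no ∂_3, so H_2 = Z.

As a check, the Euler characteristic is 4 − 6 + 4 = 2, which agrees with 1 − 0 + 1 = 2.
(K is a triangulation of the 2-sphere S^2.)

H_0 ≅ Z,  H_1 = 0,  H_2 ≅ Z.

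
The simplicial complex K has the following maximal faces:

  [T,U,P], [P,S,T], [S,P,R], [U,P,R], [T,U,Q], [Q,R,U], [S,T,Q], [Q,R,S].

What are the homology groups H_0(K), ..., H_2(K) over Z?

H_0 ≅ Z,  H_1 = 0,  H_2 ≅ Z.

K has 6 vertices, 12 edges, 8 triangles.
rank ∂_0 = 0, rank ∂_1 = 5 ⇒ b_0 = 6 − 0 − 5 = 1; all invariant factors of ∂_1 are 1 so no torsion. So H_0 = Z.
rank ∂_1 = 5, rank ∂_2 = 7 ⇒ b_1 = 12 − 5 − 7 = 0; all invariant factors of ∂_2 are 1 so no torsion. So H_1 = 0.
rank ∂_2 = 7, rank ∂_3 = 0 ⇒ b_2 = 8 − 7 − 0 = 1. So H_2 = Z.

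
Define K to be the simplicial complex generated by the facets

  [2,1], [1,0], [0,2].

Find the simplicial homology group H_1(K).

Fix the vertex order 0 < 1 < 2 and write every simplex with vertices in increasing order. Then dim K = 1 and the simplices of K are:

  0-simplices (3): [0], [1], [2]
  1-simplices (3): [0,1], [0,2], [1,2]

Hence C_0 ≅ Z^3, C_1 ≅ Z^3.

The boundary map ∂_1: C_1 → C_0 is given by ∂[p,q] = [q] − [p]. For instance
  ∂[0,1] = [1] − [0].
The 3×3 boundary matrix has rank 2 and Smith normal form diag(1,1).

Reading off H_k = ker ∂_k / im ∂_{k+1}:

  H_1: rank ker ∂_1 − rank ∂_2 = (3 − 2) − 0 = 1, and there is no ∂_2, so H_1 = Z.

(K is a triangulation of the circle S^1.)

H_1 ≅ Z.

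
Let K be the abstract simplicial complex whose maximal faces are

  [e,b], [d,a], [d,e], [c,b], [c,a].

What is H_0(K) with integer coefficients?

Take the total order a < b < c < d < e on the vertex set. Then K (dimension 1) consists of the simplices:

  0-simplices (5): a, b, c, d, e
  1-simplices (5): ac, ad, bc, be, de

giving chain groups C_0 ≅ Z^5, C_1 ≅ Z^5.

∂_1: C_1 → C_0 is given by ∂[p,q] = [q] − [p]. For instance
  ∂be = e − b.
The 5×5 boundary matrix has rank 4 and Smith normal form diag(1,1,1,1).

Computing H_k = (kernel of ∂_k) / (image of ∂_{k+1}):

  H_0: rank C_0 − rank ∂_1 = 5 − 4 = 1, and the invariant factors of ∂_1 are all 1, so H_0 = Z.

H_0 = Z.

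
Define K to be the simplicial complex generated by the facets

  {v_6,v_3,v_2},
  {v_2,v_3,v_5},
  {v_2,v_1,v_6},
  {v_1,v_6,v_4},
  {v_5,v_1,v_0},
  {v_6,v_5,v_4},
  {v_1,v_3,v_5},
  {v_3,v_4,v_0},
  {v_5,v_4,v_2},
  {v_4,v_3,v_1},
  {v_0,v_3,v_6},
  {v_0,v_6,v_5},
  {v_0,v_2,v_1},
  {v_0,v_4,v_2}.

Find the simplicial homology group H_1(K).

H_1 = Z^2.

Take the total order v_0 < v_1 < v_2 < v_3 < v_4 < v_5 < v_6 on the vertex set. Then K (dimension 2) consists of the simplices:

  0-simplices (7): [v_0], [v_1], [v_2], [v_3], [v_4], [v_5], [v_6]
  1-simplices (21): (21 of them)
  2-simplices (14): (14 of them)

giving chain groups C_0 ≅ Z^7, C_1 ≅ Z^21, C_2 ≅ Z^14.

Boundary ∂_1: C_1 → C_0 maps an edge to its endpoints' difference, ∂[p,q] = q − p.
As a 7×21 matrix over Z this has rank 6, with invariant factors (1,1,1,1,1,1).

∂_2: C_2 → C_1 acts by ∂[p,q,r] = [q,r] − [p,r] + [p,q]. For instance
  ∂[v_1,v_4,v_6] = [v_4,v_6] − [v_1,v_6] + [v_1,v_4],
  ∂[v_1,v_3,v_4] = [v_3,v_4] − [v_1,v_4] + [v_1,v_3].
The 21×14 boundary matrix has rank 13 and Smith normal form diag(1,1,1,1,1,1,1,1,1,1,1,1,1).

Reading off H_k = ker ∂_k / im ∂_{k+1}:

  H_1: rank ker ∂_1 − rank ∂_2 = (21 − 6) − 13 = 2, and the invariant factors of ∂_2 are all 1, so H_1 ≅ Z^2.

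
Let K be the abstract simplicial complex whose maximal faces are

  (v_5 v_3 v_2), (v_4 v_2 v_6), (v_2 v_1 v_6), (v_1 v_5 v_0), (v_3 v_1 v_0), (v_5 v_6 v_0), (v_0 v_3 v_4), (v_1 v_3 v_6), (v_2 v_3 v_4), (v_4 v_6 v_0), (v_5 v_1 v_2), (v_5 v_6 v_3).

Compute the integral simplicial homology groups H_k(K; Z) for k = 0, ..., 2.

H_0 ≅ Z,  H_1 ≅ Z_2,  H_2 = 0.

K has 7 vertices, 18 edges, 12 triangles.
rank ∂_0 = 0, rank ∂_1 = 6 ⇒ b_0 = 7 − 0 − 6 = 1; all invariant factors of ∂_1 are 1 so no torsion. So H_0 ≅ Z.
rank ∂_1 = 6, rank ∂_2 = 12 ⇒ b_1 = 18 − 6 − 12 = 0; ∂_2 has invariant factor(s) [2] giving torsion. So H_1 ≅ Z_2.
rank ∂_2 = 12, rank ∂_3 = 0 ⇒ b_2 = 12 − 12 − 0 = 0. So H_2 ≅ 0.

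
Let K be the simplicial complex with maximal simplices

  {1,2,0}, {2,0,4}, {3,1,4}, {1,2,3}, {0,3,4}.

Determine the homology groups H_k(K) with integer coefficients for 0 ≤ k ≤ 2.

H_0 = Z,  H_1 = Z,  H_2 = 0.

We work with the vertex ordering 0 < 1 < 2 < 3 < 4. The simplices of K, each written with vertices in increasing order, are:

  0-simplices (5): [0], [1], [2], [3], [4]
  1-simplices (10): [0,1], [0,2], [0,3], [0,4], [1,2], [1,3], [1,4], [2,3], [2,4], [3,4]
  2-simplices (5): [0,1,2], [0,2,4], [0,3,4], [1,2,3], [1,3,4]

so the chain groups are C_0 ≅ Z^5, C_1 ≅ Z^10, C_2 ≅ Z^5.

The boundary map ∂_1: C_1 → C_0 sends each edge [p,q] (with p < q) to q − p.
The resulting 5×10 matrix has rank 4, and its Smith normal form has invariant factors (1,1,1,1).

The boundary map ∂_2: C_2 → C_1 maps a triangle to the signed sum of its edges. For instance
  ∂[1,2,3] = [2,3] − [1,3] + [1,2],
  ∂[0,2,4] = [2,4] − [0,4] + [0,2].
The resulting 10×5 matrix has rank 5, and its Smith normal form has invariant factors (1,1,1,1,1).

Now H_k = ker ∂_k / im ∂_{k+1}, so:

  H_0: rank C_0 − rank ∂_1 = 5 − 4 = 1, and the invariant factors of ∂_1 are all 1, so H_0 ≅ Z.
  H_1: rank ker ∂_1 − rank ∂_2 = (10 − 4) − 5 = 1, and the invariant factors of ∂_2 are all 1, so H_1 ≅ Z.
  H_2: rank ker ∂_2 − rank ∂_3 = (5 − 5) − 0 = 0, and there is no ∂_3, so H_2 ≅ 0.

As a check, the Euler characteristic is 5 − 10 + 5 = 0, which agrees with 1 − 1 + 0 = 0.
(K is a triangulation of the Möbius band.)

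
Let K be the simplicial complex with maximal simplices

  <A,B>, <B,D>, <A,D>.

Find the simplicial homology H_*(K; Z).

H_0 ≅ Z,  H_1 ≅ Z.

K has 3 vertices, 3 edges.
rank ∂_0 = 0, rank ∂_1 = 2 ⇒ b_0 = 3 − 0 − 2 = 1; all invariant factors of ∂_1 are 1 so no torsion. So H_0 = Z.
rank ∂_1 = 2, rank ∂_2 = 0 ⇒ b_1 = 3 − 2 − 0 = 1. So H_1 = Z.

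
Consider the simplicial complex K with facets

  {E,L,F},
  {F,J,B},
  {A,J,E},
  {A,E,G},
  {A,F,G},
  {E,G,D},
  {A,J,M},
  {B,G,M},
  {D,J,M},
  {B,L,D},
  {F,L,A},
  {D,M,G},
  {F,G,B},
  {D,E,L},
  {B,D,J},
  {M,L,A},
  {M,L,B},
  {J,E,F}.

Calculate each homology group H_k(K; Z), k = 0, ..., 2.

Take the total order A < B < D < E < F < G < J < L < M on the vertex set. Then K (dimension 2) consists of the simplices:

  0-simplices (9): A, B, D, E, F, G, J, L, M
  1-simplices (27): AE, AF, AG, AJ, AL, AM, BD, BF, BG, BJ, BL, BM, DE, DG, DJ, DL, DM, EF, EG, EJ, EL, FG, FJ, FL, GM, JM, LM
  2-simplices (18): AEG, AEJ, AFG, AFL, AJM, ALM, BDJ, BDL, BFG, BFJ, BGM, BLM, DEG, DEL, DGM, DJM, EFJ, EFL

giving chain groups C_0 ≅ Z^9, C_1 ≅ Z^27, C_2 ≅ Z^18.

Boundary ∂_1: C_1 → C_0 maps an edge to its endpoints' difference, ∂[p,q] = q − p. For instance
  ∂EF = F − E.
As a 9×27 matrix over Z this has rank 8, with invariant factors (1,1,1,1,1,1,1,1).

The boundary map ∂_2: C_2 → C_1 maps a triangle to the signed sum of its edges. For instance
  ∂ALM = LM − AM + AL,
  ∂DEG = EG − DG + DE.
The resulting 27×18 matrix has rank 18, and its Smith normal form has invariant factors (1,1,1,1,1,1,1,1,1,1,1,1,1,1,1,1,1,2).

Reading off H_k = ker ∂_k / im ∂_{k+1}:

  H_0: rank C_0 − rank ∂_1 = 9 − 8 = 1, and the invariant factors of ∂_1 are all 1, so H_0 ≅ Z.
  H_1: rank ker ∂_1 − rank ∂_2 = (27 − 8) − 18 = 1, and ∂_2 has invariant factor 2 > 1, so H_1 ≅ Z ⊕ Z/2.
  H_2: rank ker ∂_2 − rank ∂_3 = (18 − 18) − 0 = 0, and there is no ∂_3, so H_2 ≅ 0.

As a check, the Euler characteristic is 9 − 27 + 18 = 0, which agrees with 1 − 1 + 0 = 0.

H_0 ≅ Z,  H_1 ≅ Z ⊕ Z/2,  H_2 = 0.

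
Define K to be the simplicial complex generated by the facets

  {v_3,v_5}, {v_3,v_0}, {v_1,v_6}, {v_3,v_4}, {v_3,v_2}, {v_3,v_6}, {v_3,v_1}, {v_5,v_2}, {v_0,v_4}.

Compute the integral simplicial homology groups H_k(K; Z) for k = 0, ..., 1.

Fix the vertex order v_0 < v_1 < v_2 < v_3 < v_4 < v_5 < v_6 and write every simplex with vertices in increasing order. Then dim K = 1 and the simplices of K are:

  0-simplices (7): [v_0], [v_1], [v_2], [v_3], [v_4], [v_5], [v_6]
  1-simplices (9): [v_0,v_3], [v_0,v_4], [v_1,v_3], [v_1,v_6], [v_2,v_3], [v_2,v_5], [v_3,v_4], [v_3,v_5], [v_3,v_6]

so the chain groups are C_0 ≅ Z^7, C_1 ≅ Z^9.

∂_1: C_1 → C_0 sends each edge [p,q] (with p < q) to q − p. For instance
  ∂[v_2,v_3] = [v_3] − [v_2].
The resulting 7×9 matrix has rank 6, and its Smith normal form has invariant factors (1,1,1,1,1,1).

Now H_k = ker ∂_k / im ∂_{k+1}, so:

  H_0: rank C_0 − rank ∂_1 = 7 − 6 = 1, and the invariant factors of ∂_1 are all 1, so H_0 ≅ Z.
  H_1: rank ker ∂_1 − rank ∂_2 = (9 − 6) − 0 = 3, and there is no ∂_2, so H_1 ≅ Z^3.

(K is a triangulation of a wedge of 3 circles.)

H_0 ≅ Z,  H_1 ≅ Z^3.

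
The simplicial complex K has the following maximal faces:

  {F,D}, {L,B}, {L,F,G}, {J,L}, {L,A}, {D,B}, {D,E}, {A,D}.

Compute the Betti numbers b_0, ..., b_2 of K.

b_0 = 1, b_1 = 2, b_2 = 0.

Take the total order A < B < D < E < F < G < J < L on the vertex set. Then K (dimension 2) consists of the simplices:

  0-simplices (8): A, B, D, E, F, G, J, L
  1-simplices (10): AD, AL, BD, BL, DE, DF, FG, FL, GL, JL
  2-simplices (1): FGL

giving chain groups C_0 ≅ Z^8, C_1 ≅ Z^10, C_2 ≅ Z^1.

The boundary map ∂_1: C_1 → C_0 sends each edge [p,q] (with p < q) to q − p. For instance
  ∂AD = D − A.
As a 8×10 matrix over Z this has rank 7, with invariant factors (1,1,1,1,1,1,1).

Boundary ∂_2: C_2 → C_1 maps a triangle to the signed sum of its edges. For instance
  ∂FGL = GL − FL + FG.
As a 10×1 matrix over Z this has rank 1, with invariant factors (1).

From H_k ≅ ker(∂_k) / im(∂_{k+1}) we obtain:

  H_0: rank C_0 − rank ∂_1 = 8 − 7 = 1, and the invariant factors of ∂_1 are all 1, so H_0 = Z.
  H_1: rank ker ∂_1 − rank ∂_2 = (10 − 7) − 1 = 2, and the invariant factors of ∂_2 are all 1, so H_1 = Z^2.
  H_2: rank ker ∂_2 − rank ∂_3 = (1 − 1) − 0 = 0, and there is no ∂_3, so H_2 = 0.

As a check, the Euler characteristic is 8 − 10 + 1 = -1, which agrees with 1 − 2 + 0 = -1.

Hence the Betti numbers are b_0 = 1, b_1 = 2, b_2 = 0.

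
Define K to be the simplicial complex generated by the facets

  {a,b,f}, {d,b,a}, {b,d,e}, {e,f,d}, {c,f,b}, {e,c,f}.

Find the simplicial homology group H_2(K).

K has 6 vertices, 12 edges, 6 triangles.
rank ∂_2 = 6, rank ∂_3 = 0 ⇒ b_2 = 6 − 6 − 0 = 0. So H_2 ≅ 0.

H_2 = 0.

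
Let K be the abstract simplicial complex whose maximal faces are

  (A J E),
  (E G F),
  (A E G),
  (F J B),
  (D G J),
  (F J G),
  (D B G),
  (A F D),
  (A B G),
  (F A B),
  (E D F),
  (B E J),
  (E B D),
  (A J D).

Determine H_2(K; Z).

K has 7 vertices, 21 edges, 14 triangles.
rank ∂_2 = 13, rank ∂_3 = 0 ⇒ b_2 = 14 − 13 − 0 = 1. So H_2 ≅ Z.

H_2 ≅ Z.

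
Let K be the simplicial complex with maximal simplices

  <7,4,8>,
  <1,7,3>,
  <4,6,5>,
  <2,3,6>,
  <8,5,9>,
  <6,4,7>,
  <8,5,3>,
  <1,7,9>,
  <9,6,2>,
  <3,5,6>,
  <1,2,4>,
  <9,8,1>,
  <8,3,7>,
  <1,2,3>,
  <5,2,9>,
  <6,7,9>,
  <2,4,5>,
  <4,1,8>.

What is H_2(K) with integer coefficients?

Take the total order 1 < 2 < 3 < 4 < 5 < 6 < 7 < 8 < 9 on the vertex set. Then K (dimension 2) consists of the simplices:

  0-simplices (9): [1], [2], [3], [4], [5], [6], [7], [8], [9]
  1-simplices (27): (27 of them)
  2-simplices (18): [1,2,3], [1,2,4], [1,3,7], [1,4,8], [1,7,9], [1,8,9], [2,3,6], [2,4,5], [2,5,9], [2,6,9], [3,5,6], [3,5,8], [3,7,8], [4,5,6], [4,6,7], [4,7,8], [5,8,9], [6,7,9]

Hence C_0 ≅ Z^9, C_1 ≅ Z^27, C_2 ≅ Z^18.

The boundary map ∂_1: C_1 → C_0 is given by ∂[p,q] = [q] − [p]. For instance
  ∂[8,9] = [9] − [8].
This gives a 9×27 integer matrix of rank 8; reducing to Smith normal form yields diagonal entries (1,1,1,1,1,1,1,1).

The boundary map ∂_2: C_2 → C_1 acts by ∂[p,q,r] = [q,r] − [p,r] + [p,q]. For instance
  ∂[1,4,8] = [4,8] − [1,8] + [1,4],
  ∂[4,7,8] = [7,8] − [4,8] + [4,7].
As a 27×18 matrix over Z this has rank 18, with invariant factors (1,1,1,1,1,1,1,1,1,1,1,1,1,1,1,1,1,2).

Computing H_k = (kernel of ∂_k) / (image of ∂_{k+1}):

  H_2: rank ker ∂_2 − rank ∂_3 = (18 − 18) − 0 = 0, and there is no ∂_3, so H_2 = 0.

H_2 ≅ 0.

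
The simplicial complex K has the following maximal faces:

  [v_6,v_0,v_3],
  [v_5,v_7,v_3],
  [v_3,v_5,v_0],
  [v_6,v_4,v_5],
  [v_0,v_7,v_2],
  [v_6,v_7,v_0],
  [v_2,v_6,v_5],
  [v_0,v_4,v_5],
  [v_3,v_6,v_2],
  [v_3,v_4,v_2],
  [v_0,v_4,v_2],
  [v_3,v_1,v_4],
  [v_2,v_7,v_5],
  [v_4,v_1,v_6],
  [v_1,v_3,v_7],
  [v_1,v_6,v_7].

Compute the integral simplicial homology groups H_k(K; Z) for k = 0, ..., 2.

Take the total order v_0 < v_1 < v_2 < v_3 < v_4 < v_5 < v_6 < v_7 on the vertex set. Then K (dimension 2) consists of the simplices:

  0-simplices (8): [v_0], [v_1], [v_2], [v_3], [v_4], [v_5], [v_6], [v_7]
  1-simplices (24): (24 of them)
  2-simplices (16): (16 of them)

Hence C_0 ≅ Z^8, C_1 ≅ Z^24, C_2 ≅ Z^16.

The boundary map ∂_1: C_1 → C_0 maps an edge to its endpoints' difference, ∂[p,q] = q − p.
The resulting 8×24 matrix has rank 7, and its Smith normal form has invariant factors (1,1,1,1,1,1,1).

The boundary map ∂_2: C_2 → C_1 sends each 2-simplex [p,q,r] to [q,r] − [p,r] + [p,q]. For instance
  ∂[v_2,v_5,v_7] = [v_5,v_7] − [v_2,v_7] + [v_2,v_5],
  ∂[v_0,v_3,v_5] = [v_3,v_5] − [v_0,v_5] + [v_0,v_3].
The 24×16 boundary matrix has rank 15 and Smith normal form diag(1,1,1,1,1,1,1,1,1,1,1,1,1,1,1).

Now H_k = ker ∂_k / im ∂_{k+1}, so:

  H_0: rank C_0 − rank ∂_1 = 8 − 7 = 1, and the invariant factors of ∂_1 are all 1, so H_0 ≅ Z.
  H_1: rank ker ∂_1 − rank ∂_2 = (24 − 7) − 15 = 2, and the invariant factors of ∂_2 are all 1, so H_1 ≅ Z^2.
  H_2: rank ker ∂_2 − rank ∂_3 = (16 − 15) − 0 = 1, and there is no ∂_3, so H_2 ≅ Z.

H_0 = Z,  H_1 = Z^2,  H_2 = Z.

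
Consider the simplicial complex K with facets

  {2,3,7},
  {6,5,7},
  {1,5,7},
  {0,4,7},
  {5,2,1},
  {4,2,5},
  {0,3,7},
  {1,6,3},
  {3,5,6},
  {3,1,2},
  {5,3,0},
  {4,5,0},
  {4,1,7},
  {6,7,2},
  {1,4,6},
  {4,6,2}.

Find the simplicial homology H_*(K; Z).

Take the total order 0 < 1 < 2 < 3 < 4 < 5 < 6 < 7 on the vertex set. Then K (dimension 2) consists of the simplices:

  0-simplices (8): [0], [1], [2], [3], [4], [5], [6], [7]
  1-simplices (24): (24 of them)
  2-simplices (16): [0,3,5], [0,3,7], [0,4,5], [0,4,7], [1,2,3], [1,2,5], [1,3,6], [1,4,6], [1,4,7], [1,5,7], [2,3,7], [2,4,5], [2,4,6], [2,6,7], [3,5,6], [5,6,7]

so the chain groups are C_0 ≅ Z^8, C_1 ≅ Z^24, C_2 ≅ Z^16.

The boundary map ∂_1: C_1 → C_0 maps an edge to its endpoints' difference, ∂[p,q] = q − p. For instance
  ∂[5,7] = [7] − [5].
The resulting 8×24 matrix has rank 7, and its Smith normal form has invariant factors (1,1,1,1,1,1,1).

Boundary ∂_2: C_2 → C_1 sends each 2-simplex [p,q,r] to [q,r] − [p,r] + [p,q]. For instance
  ∂[2,3,7] = [3,7] − [2,7] + [2,3],
  ∂[1,4,7] = [4,7] − [1,7] + [1,4].
This gives a 24×16 integer matrix of rank 15; reducing to Smith normal form yields diagonal entries (1,1,1,1,1,1,1,1,1,1,1,1,1,1,1).

Reading off H_k = ker ∂_k / im ∂_{k+1}:

  H_0: rank C_0 − rank ∂_1 = 8 − 7 = 1, and the invariant factors of ∂_1 are all 1, so H_0 = Z.
  H_1: rank ker ∂_1 − rank ∂_2 = (24 − 7) − 15 = 2, and the invariant factors of ∂_2 are all 1, so H_1 = Z^2.
  H_2: rank ker ∂_2 − rank ∂_3 = (16 − 15) − 0 = 1, and there is no ∂_3, so H_2 = Z.

As a check, the Euler characteristic is 8 − 24 + 16 = 0, which agrees with 1 − 2 + 1 = 0.

H_0 = Z,  H_1 = Z^2,  H_2 = Z.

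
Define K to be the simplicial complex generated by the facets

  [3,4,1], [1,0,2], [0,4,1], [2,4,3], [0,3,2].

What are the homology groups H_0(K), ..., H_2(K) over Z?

H_0 ≅ Z,  H_1 ≅ Z,  H_2 = 0.

Take the total order 0 < 1 < 2 < 3 < 4 on the vertex set. Then K (dimension 2) consists of the simplices:

  0-simplices (5): [0], [1], [2], [3], [4]
  1-simplices (10): [0,1], [0,2], [0,3], [0,4], [1,2], [1,3], [1,4], [2,3], [2,4], [3,4]
  2-simplices (5): [0,1,2], [0,1,4], [0,2,3], [1,3,4], [2,3,4]

giving chain groups C_0 ≅ Z^5, C_1 ≅ Z^10, C_2 ≅ Z^5.

The boundary map ∂_1: C_1 → C_0 is given by ∂[p,q] = [q] − [p].
As a 5×10 matrix over Z this has rank 4, with invariant factors (1,1,1,1).

The boundary map ∂_2: C_2 → C_1 maps a triangle to the signed sum of its edges. For instance
  ∂[0,2,3] = [2,3] − [0,3] + [0,2],
  ∂[0,1,2] = [1,2] − [0,2] + [0,1].
This gives a 10×5 integer matrix of rank 5; reducing to Smith normal form yields diagonal entries (1,1,1,1,1).

From H_k ≅ ker(∂_k) / im(∂_{k+1}) we obtain:

  H_0: rank C_0 − rank ∂_1 = 5 − 4 = 1, and the invariant factors of ∂_1 are all 1, so H_0 = Z.
  H_1: rank ker ∂_1 − rank ∂_2 = (10 − 4) − 5 = 1, and the invariant factors of ∂_2 are all 1, so H_1 = Z.
  H_2: rank ker ∂_2 − rank ∂_3 = (5 − 5) − 0 = 0, and there is no ∂_3, so H_2 = 0.

As a check, the Euler characteristic is 5 − 10 + 5 = 0, which agrees with 1 − 1 + 0 = 0.
(K is a triangulation of the Möbius band.)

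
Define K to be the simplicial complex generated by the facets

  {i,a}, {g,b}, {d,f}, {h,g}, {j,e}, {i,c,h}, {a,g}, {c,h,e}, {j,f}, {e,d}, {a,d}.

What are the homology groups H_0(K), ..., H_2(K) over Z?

H_0 ≅ Z,  H_1 ≅ Z^3,  H_2 = 0.

Order the vertices as a < b < c < d < e < f < g < h < i < j. Listing each simplex with vertices in this order, K has dimension 2 with simplices:

  0-simplices (10): a, b, c, d, e, f, g, h, i, j
  1-simplices (14): ad, ag, ai, bg, ce, ch, ci, de, df, eh, ej, fj, gh, hi
  2-simplices (2): ceh, chi

so the chain groups are C_0 ≅ Z^10, C_1 ≅ Z^14, C_2 ≅ Z^2.

∂_1: C_1 → C_0 sends each edge [p,q] (with p < q) to q − p.
This gives a 10×14 integer matrix of rank 9; reducing to Smith normal form yields diagonal entries (1,1,1,1,1,1,1,1,1).

∂_2: C_2 → C_1 sends each 2-simplex [p,q,r] to [q,r] − [p,r] + [p,q]. For instance
  ∂ceh = eh − ch + ce,
  ∂chi = hi − ci + ch.
As a 14×2 matrix over Z this has rank 2, with invariant factors (1,1).

Reading off H_k = ker ∂_k / im ∂_{k+1}:

  H_0: rank C_0 − rank ∂_1 = 10 − 9 = 1, and the invariant factors of ∂_1 are all 1, so H_0 ≅ Z.
  H_1: rank ker ∂_1 − rank ∂_2 = (14 − 9) − 2 = 3, and the invariant factors of ∂_2 are all 1, so H_1 ≅ Z^3.
  H_2: rank ker ∂_2 − rank ∂_3 = (2 − 2) − 0 = 0, and there is no ∂_3, so H_2 ≅ 0.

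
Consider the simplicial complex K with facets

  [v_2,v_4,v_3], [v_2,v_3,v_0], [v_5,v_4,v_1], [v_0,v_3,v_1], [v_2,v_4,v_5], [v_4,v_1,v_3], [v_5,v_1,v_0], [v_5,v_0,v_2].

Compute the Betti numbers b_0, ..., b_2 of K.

b_0 = 1, b_1 = 0, b_2 = 1.

Fix the vertex order v_0 < v_1 < v_2 < v_3 < v_4 < v_5 and write every simplex with vertices in increasing order. Then dim K = 2 and the simplices of K are:

  0-simplices (6): [v_0], [v_1], [v_2], [v_3], [v_4], [v_5]
  1-simplices (12): [v_0,v_1], [v_0,v_2], [v_0,v_3], [v_0,v_5], [v_1,v_3], [v_1,v_4], [v_1,v_5], [v_2,v_3], [v_2,v_4], [v_2,v_5], [v_3,v_4], [v_4,v_5]
  2-simplices (8): [v_0,v_1,v_3], [v_0,v_1,v_5], [v_0,v_2,v_3], [v_0,v_2,v_5], [v_1,v_3,v_4], [v_1,v_4,v_5], [v_2,v_3,v_4], [v_2,v_4,v_5]

giving chain groups C_0 ≅ Z^6, C_1 ≅ Z^12, C_2 ≅ Z^8.

Boundary ∂_1: C_1 → C_0 maps an edge to its endpoints' difference, ∂[p,q] = q − p. For instance
  ∂[v_1,v_5] = [v_5] − [v_1].
As a 6×12 matrix over Z this has rank 5, with invariant factors (1,1,1,1,1).

The boundary map ∂_2: C_2 → C_1 maps a triangle to the signed sum of its edges. For instance
  ∂[v_1,v_4,v_5] = [v_4,v_5] − [v_1,v_5] + [v_1,v_4],
  ∂[v_0,v_2,v_5] = [v_2,v_5] − [v_0,v_5] + [v_0,v_2].
The 12×8 boundary matrix has rank 7 and Smith normal form diag(1,1,1,1,1,1,1).

Computing H_k = (kernel of ∂_k) / (image of ∂_{k+1}):

  H_0: rank C_0 − rank ∂_1 = 6 − 5 = 1, and the invariant factors of ∂_1 are all 1, so H_0 = Z.
  H_1: rank ker ∂_1 − rank ∂_2 = (12 − 5) − 7 = 0, and the invariant factors of ∂_2 are all 1, so H_1 = 0.
  H_2: rank ker ∂_2 − rank ∂_3 = (8 − 7) − 0 = 1, and there is no ∂_3, so H_2 = Z.

As a check, the Euler characteristic is 6 − 12 + 8 = 2, which agrees with 1 − 0 + 1 = 2.
(K is a triangulation of the 2-sphere S^2.)

Hence the Betti numbers are b_0 = 1, b_1 = 0, b_2 = 1.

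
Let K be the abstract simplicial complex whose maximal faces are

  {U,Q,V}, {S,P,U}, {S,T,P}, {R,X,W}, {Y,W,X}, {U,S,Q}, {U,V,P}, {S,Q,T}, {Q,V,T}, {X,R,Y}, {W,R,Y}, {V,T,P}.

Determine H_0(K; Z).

H_0 = Z^2.

Fix the vertex order P < Q < R < S < T < U < V < W < X < Y and write every simplex with vertices in increasing order. Then dim K = 2 and the simplices of K are:

  0-simplices (10): P, Q, R, S, T, U, V, W, X, Y
  1-simplices (18): PS, PT, PU, PV, QS, QT, QU, QV, RW, RX, RY, ST, SU, TV, UV, WX, WY, XY
  2-simplices (12): PST, PSU, PTV, PUV, QST, QSU, QTV, QUV, RWX, RWY, RXY, WXY

giving chain groups C_0 ≅ Z^10, C_1 ≅ Z^18, C_2 ≅ Z^12.

Boundary ∂_1: C_1 → C_0 maps an edge to its endpoints' difference, ∂[p,q] = q − p. For instance
  ∂ST = T − S.
This gives a 10×18 integer matrix of rank 8; reducing to Smith normal form yields diagonal entries (1,1,1,1,1,1,1,1).

∂_2: C_2 → C_1 sends each 2-simplex [p,q,r] to [q,r] − [p,r] + [p,q]. For instance
  ∂RXY = XY − RY + RX,
  ∂PTV = TV − PV + PT.
This gives a 18×12 integer matrix of rank 10; reducing to Smith normal form yields diagonal entries (1,1,1,1,1,1,1,1,1,1).

Now H_k = ker ∂_k / im ∂_{k+1}, so:

  H_0: rank C_0 − rank ∂_1 = 10 − 8 = 2, and the invariant factors of ∂_1 are all 1, so H_0 ≅ Z^2.

(K is a triangulation of the disjoint union of the 2-sphere S^2 and the 2-sphere S^2.)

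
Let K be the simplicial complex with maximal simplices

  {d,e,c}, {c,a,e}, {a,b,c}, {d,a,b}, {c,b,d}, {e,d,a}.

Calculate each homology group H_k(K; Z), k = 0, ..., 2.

H_0 = Z,  H_1 = 0,  H_2 = Z.

Fix the vertex order a < b < c < d < e and write every simplex with vertices in increasing order. Then dim K = 2 and the simplices of K are:

  0-simplices (5): a, b, c, d, e
  1-simplices (9): ab, ac, ad, ae, bc, bd, cd, ce, de
  2-simplices (6): abc, abd, ace, ade, bcd, cde

giving chain groups C_0 ≅ Z^5, C_1 ≅ Z^9, C_2 ≅ Z^6.

The boundary map ∂_1: C_1 → C_0 is given by ∂[p,q] = [q] − [p]. For instance
  ∂bc = c − b.
The 5×9 boundary matrix has rank 4 and Smith normal form diag(1,1,1,1).

The boundary map ∂_2: C_2 → C_1 acts by ∂[p,q,r] = [q,r] − [p,r] + [p,q]. For instance
  ∂bcd = cd − bd + bc,
  ∂ace = ce − ae + ac.
The resulting 9×6 matrix has rank 5, and its Smith normal form has invariant factors (1,1,1,1,1).

From H_k ≅ ker(∂_k) / im(∂_{k+1}) we obtain:

  H_0: rank C_0 − rank ∂_1 = 5 − 4 = 1, and the invariant factors of ∂_1 are all 1, so H_0 = Z.
  H_1: rank ker ∂_1 − rank ∂_2 = (9 − 4) − 5 = 0, and the invariant factors of ∂_2 are all 1, so H_1 = 0.
  H_2: rank ker ∂_2 − rank ∂_3 = (6 − 5) − 0 = 1, and there is no ∂_3, so H_2 = Z.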